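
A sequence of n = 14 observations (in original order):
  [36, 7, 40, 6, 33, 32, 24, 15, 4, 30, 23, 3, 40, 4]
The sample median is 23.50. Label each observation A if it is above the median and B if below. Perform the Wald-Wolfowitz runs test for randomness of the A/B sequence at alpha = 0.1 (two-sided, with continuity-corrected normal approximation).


Step 1: Compute median = 23.50; label A = above, B = below.
Labels in order: ABABAAABBABBAB  (n_A = 7, n_B = 7)
Step 2: Count runs R = 10.
Step 3: Under H0 (random ordering), E[R] = 2*n_A*n_B/(n_A+n_B) + 1 = 2*7*7/14 + 1 = 8.0000.
        Var[R] = 2*n_A*n_B*(2*n_A*n_B - n_A - n_B) / ((n_A+n_B)^2 * (n_A+n_B-1)) = 8232/2548 = 3.2308.
        SD[R] = 1.7974.
Step 4: Continuity-corrected z = (R - 0.5 - E[R]) / SD[R] = (10 - 0.5 - 8.0000) / 1.7974 = 0.8345.
Step 5: Two-sided p-value via normal approximation = 2*(1 - Phi(|z|)) = 0.403986.
Step 6: alpha = 0.1. fail to reject H0.

R = 10, z = 0.8345, p = 0.403986, fail to reject H0.


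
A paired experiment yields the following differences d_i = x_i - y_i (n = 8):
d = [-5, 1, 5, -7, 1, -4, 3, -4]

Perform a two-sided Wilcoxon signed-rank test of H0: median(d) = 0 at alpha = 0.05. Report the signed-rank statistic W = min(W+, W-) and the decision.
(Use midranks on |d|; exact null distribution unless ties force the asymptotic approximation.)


Step 1: Drop any zero differences (none here) and take |d_i|.
|d| = [5, 1, 5, 7, 1, 4, 3, 4]
Step 2: Midrank |d_i| (ties get averaged ranks).
ranks: |5|->6.5, |1|->1.5, |5|->6.5, |7|->8, |1|->1.5, |4|->4.5, |3|->3, |4|->4.5
Step 3: Attach original signs; sum ranks with positive sign and with negative sign.
W+ = 1.5 + 6.5 + 1.5 + 3 = 12.5
W- = 6.5 + 8 + 4.5 + 4.5 = 23.5
(Check: W+ + W- = 36 should equal n(n+1)/2 = 36.)
Step 4: Test statistic W = min(W+, W-) = 12.5.
Step 5: Ties in |d|, so use the tie-corrected normal approximation.
        E[W] = n(n+1)/4 = 8*9/4 = 18.
        Tie groups: |d|=1 (t=2), |d|=4 (t=2), |d|=5 (t=2); sum(t^3 - t) = 18.
        Var[W] = n(n+1)(2n+1)/24 - sum(t^3-t)/48 = 1224/24 - 18/48 = 50.625.
        z = (W - E[W]) / sqrt(Var[W]) = (12.5 - 18) / 7.1151 = -0.7730.
        Two-sided p = 2*Phi(z) = 0.439522.
Step 6: alpha = 0.05. fail to reject H0.

W+ = 12.5, W- = 23.5, W = min = 12.5, p = 0.439522, fail to reject H0.


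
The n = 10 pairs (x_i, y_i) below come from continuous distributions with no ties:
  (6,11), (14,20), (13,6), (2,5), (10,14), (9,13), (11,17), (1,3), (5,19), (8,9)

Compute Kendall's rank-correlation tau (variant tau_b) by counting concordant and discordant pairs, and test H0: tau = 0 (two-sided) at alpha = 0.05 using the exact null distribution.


Step 1: Enumerate the 45 unordered pairs (i,j) with i<j and classify each by sign(x_j-x_i) * sign(y_j-y_i).
  (1,2):dx=+8,dy=+9->C; (1,3):dx=+7,dy=-5->D; (1,4):dx=-4,dy=-6->C; (1,5):dx=+4,dy=+3->C
  (1,6):dx=+3,dy=+2->C; (1,7):dx=+5,dy=+6->C; (1,8):dx=-5,dy=-8->C; (1,9):dx=-1,dy=+8->D
  (1,10):dx=+2,dy=-2->D; (2,3):dx=-1,dy=-14->C; (2,4):dx=-12,dy=-15->C; (2,5):dx=-4,dy=-6->C
  (2,6):dx=-5,dy=-7->C; (2,7):dx=-3,dy=-3->C; (2,8):dx=-13,dy=-17->C; (2,9):dx=-9,dy=-1->C
  (2,10):dx=-6,dy=-11->C; (3,4):dx=-11,dy=-1->C; (3,5):dx=-3,dy=+8->D; (3,6):dx=-4,dy=+7->D
  (3,7):dx=-2,dy=+11->D; (3,8):dx=-12,dy=-3->C; (3,9):dx=-8,dy=+13->D; (3,10):dx=-5,dy=+3->D
  (4,5):dx=+8,dy=+9->C; (4,6):dx=+7,dy=+8->C; (4,7):dx=+9,dy=+12->C; (4,8):dx=-1,dy=-2->C
  (4,9):dx=+3,dy=+14->C; (4,10):dx=+6,dy=+4->C; (5,6):dx=-1,dy=-1->C; (5,7):dx=+1,dy=+3->C
  (5,8):dx=-9,dy=-11->C; (5,9):dx=-5,dy=+5->D; (5,10):dx=-2,dy=-5->C; (6,7):dx=+2,dy=+4->C
  (6,8):dx=-8,dy=-10->C; (6,9):dx=-4,dy=+6->D; (6,10):dx=-1,dy=-4->C; (7,8):dx=-10,dy=-14->C
  (7,9):dx=-6,dy=+2->D; (7,10):dx=-3,dy=-8->C; (8,9):dx=+4,dy=+16->C; (8,10):dx=+7,dy=+6->C
  (9,10):dx=+3,dy=-10->D
Step 2: C = 33, D = 12, total pairs = 45.
Step 3: tau = (C - D)/(n(n-1)/2) = (33 - 12)/45 = 0.466667.
Step 4: Exact two-sided p-value (enumerate n! = 3628800 permutations of y under H0): p = 0.072550.
Step 5: alpha = 0.05. fail to reject H0.

tau_b = 0.4667 (C=33, D=12), p = 0.072550, fail to reject H0.


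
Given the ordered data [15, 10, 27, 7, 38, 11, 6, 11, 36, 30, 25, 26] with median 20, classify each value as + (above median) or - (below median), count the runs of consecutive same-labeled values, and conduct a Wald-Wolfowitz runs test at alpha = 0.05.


Step 1: Compute median = 20; label A = above, B = below.
Labels in order: BBABABBBAAAA  (n_A = 6, n_B = 6)
Step 2: Count runs R = 6.
Step 3: Under H0 (random ordering), E[R] = 2*n_A*n_B/(n_A+n_B) + 1 = 2*6*6/12 + 1 = 7.0000.
        Var[R] = 2*n_A*n_B*(2*n_A*n_B - n_A - n_B) / ((n_A+n_B)^2 * (n_A+n_B-1)) = 4320/1584 = 2.7273.
        SD[R] = 1.6514.
Step 4: Continuity-corrected z = (R + 0.5 - E[R]) / SD[R] = (6 + 0.5 - 7.0000) / 1.6514 = -0.3028.
Step 5: Two-sided p-value via normal approximation = 2*(1 - Phi(|z|)) = 0.762069.
Step 6: alpha = 0.05. fail to reject H0.

R = 6, z = -0.3028, p = 0.762069, fail to reject H0.


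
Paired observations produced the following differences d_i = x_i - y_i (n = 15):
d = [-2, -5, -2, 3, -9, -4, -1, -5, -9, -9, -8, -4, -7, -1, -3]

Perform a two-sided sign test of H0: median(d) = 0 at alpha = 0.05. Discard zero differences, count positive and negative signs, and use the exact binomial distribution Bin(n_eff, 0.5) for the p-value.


Step 1: Discard zero differences. Original n = 15; n_eff = number of nonzero differences = 15.
Nonzero differences (with sign): -2, -5, -2, +3, -9, -4, -1, -5, -9, -9, -8, -4, -7, -1, -3
Step 2: Count signs: positive = 1, negative = 14.
Step 3: Under H0: P(positive) = 0.5, so the number of positives S ~ Bin(15, 0.5).
Step 4: Two-sided exact p-value = sum of Bin(15,0.5) probabilities at or below the observed probability = 0.000977.
Step 5: alpha = 0.05. reject H0.

n_eff = 15, pos = 1, neg = 14, p = 0.000977, reject H0.


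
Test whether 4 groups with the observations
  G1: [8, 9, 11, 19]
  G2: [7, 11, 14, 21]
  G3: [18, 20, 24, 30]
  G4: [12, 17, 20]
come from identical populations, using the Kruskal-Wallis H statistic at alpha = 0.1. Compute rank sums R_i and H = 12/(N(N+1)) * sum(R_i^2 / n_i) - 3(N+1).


Step 1: Combine all N = 15 observations and assign midranks.
sorted (value, group, rank): (7,G2,1), (8,G1,2), (9,G1,3), (11,G1,4.5), (11,G2,4.5), (12,G4,6), (14,G2,7), (17,G4,8), (18,G3,9), (19,G1,10), (20,G3,11.5), (20,G4,11.5), (21,G2,13), (24,G3,14), (30,G3,15)
Step 2: Sum ranks within each group.
R_1 = 19.5 (n_1 = 4)
R_2 = 25.5 (n_2 = 4)
R_3 = 49.5 (n_3 = 4)
R_4 = 25.5 (n_4 = 3)
Step 3: H = 12/(N(N+1)) * sum(R_i^2/n_i) - 3(N+1)
     = 12/(15*16) * (19.5^2/4 + 25.5^2/4 + 49.5^2/4 + 25.5^2/3) - 3*16
     = 0.050000 * 1086.94 - 48
     = 6.346875.
Step 4: Ties present; correction factor C = 1 - 12/(15^3 - 15) = 0.996429. Corrected H = 6.346875 / 0.996429 = 6.369624.
Step 5: Under H0, H ~ chi^2(3); p-value = 0.094948.
Step 6: alpha = 0.1. reject H0.

H = 6.3696, df = 3, p = 0.094948, reject H0.


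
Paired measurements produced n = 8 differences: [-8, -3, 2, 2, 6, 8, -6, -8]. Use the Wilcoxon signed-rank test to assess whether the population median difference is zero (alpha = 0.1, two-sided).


Step 1: Drop any zero differences (none here) and take |d_i|.
|d| = [8, 3, 2, 2, 6, 8, 6, 8]
Step 2: Midrank |d_i| (ties get averaged ranks).
ranks: |8|->7, |3|->3, |2|->1.5, |2|->1.5, |6|->4.5, |8|->7, |6|->4.5, |8|->7
Step 3: Attach original signs; sum ranks with positive sign and with negative sign.
W+ = 1.5 + 1.5 + 4.5 + 7 = 14.5
W- = 7 + 3 + 4.5 + 7 = 21.5
(Check: W+ + W- = 36 should equal n(n+1)/2 = 36.)
Step 4: Test statistic W = min(W+, W-) = 14.5.
Step 5: Ties in |d|, so use the tie-corrected normal approximation.
        E[W] = n(n+1)/4 = 8*9/4 = 18.
        Tie groups: |d|=2 (t=2), |d|=6 (t=2), |d|=8 (t=3); sum(t^3 - t) = 36.
        Var[W] = n(n+1)(2n+1)/24 - sum(t^3-t)/48 = 1224/24 - 36/48 = 50.25.
        z = (W - E[W]) / sqrt(Var[W]) = (14.5 - 18) / 7.0887 = -0.4937.
        Two-sided p = 2*Phi(z) = 0.621488.
Step 6: alpha = 0.1. fail to reject H0.

W+ = 14.5, W- = 21.5, W = min = 14.5, p = 0.621488, fail to reject H0.


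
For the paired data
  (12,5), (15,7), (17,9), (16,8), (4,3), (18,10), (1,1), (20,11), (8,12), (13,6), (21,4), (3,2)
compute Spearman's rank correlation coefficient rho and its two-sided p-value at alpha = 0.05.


Step 1: Rank x and y separately (midranks; no ties here).
rank(x): 12->5, 15->7, 17->9, 16->8, 4->3, 18->10, 1->1, 20->11, 8->4, 13->6, 21->12, 3->2
rank(y): 5->5, 7->7, 9->9, 8->8, 3->3, 10->10, 1->1, 11->11, 12->12, 6->6, 4->4, 2->2
Step 2: d_i = R_x(i) - R_y(i); compute d_i^2.
  (5-5)^2=0, (7-7)^2=0, (9-9)^2=0, (8-8)^2=0, (3-3)^2=0, (10-10)^2=0, (1-1)^2=0, (11-11)^2=0, (4-12)^2=64, (6-6)^2=0, (12-4)^2=64, (2-2)^2=0
sum(d^2) = 128.
Step 3: rho = 1 - 6*128 / (12*(12^2 - 1)) = 1 - 768/1716 = 0.552448.
Step 4: Under H0, t = rho * sqrt((n-2)/(1-rho^2)) = 2.0959 ~ t(10).
Step 5: Two-sided p-value from the t-distribution with 10 df = 0.062511.
Step 6: alpha = 0.05. fail to reject H0.

rho = 0.5524, p = 0.062511, fail to reject H0 at alpha = 0.05.


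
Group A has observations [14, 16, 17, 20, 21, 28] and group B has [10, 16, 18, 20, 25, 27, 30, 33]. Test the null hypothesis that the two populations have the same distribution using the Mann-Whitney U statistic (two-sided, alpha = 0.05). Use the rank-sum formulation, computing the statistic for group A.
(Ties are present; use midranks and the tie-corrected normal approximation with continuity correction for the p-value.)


Step 1: Combine and sort all 14 observations; assign midranks.
sorted (value, group): (10,Y), (14,X), (16,X), (16,Y), (17,X), (18,Y), (20,X), (20,Y), (21,X), (25,Y), (27,Y), (28,X), (30,Y), (33,Y)
ranks: 10->1, 14->2, 16->3.5, 16->3.5, 17->5, 18->6, 20->7.5, 20->7.5, 21->9, 25->10, 27->11, 28->12, 30->13, 33->14
Step 2: Rank sum for X: R1 = 2 + 3.5 + 5 + 7.5 + 9 + 12 = 39.
Step 3: U_X = R1 - n1(n1+1)/2 = 39 - 6*7/2 = 39 - 21 = 18.
       U_Y = n1*n2 - U_X = 48 - 18 = 30.
Step 4: Ties are present, so use the tie-corrected normal approximation (with continuity correction) for the p-value.
Step 5: p-value = 0.476705; compare to alpha = 0.05. fail to reject H0.

U_X = 18, p = 0.476705, fail to reject H0 at alpha = 0.05.


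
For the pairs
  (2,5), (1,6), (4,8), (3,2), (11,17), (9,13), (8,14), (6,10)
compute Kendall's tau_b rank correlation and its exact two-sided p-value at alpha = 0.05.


Step 1: Enumerate the 28 unordered pairs (i,j) with i<j and classify each by sign(x_j-x_i) * sign(y_j-y_i).
  (1,2):dx=-1,dy=+1->D; (1,3):dx=+2,dy=+3->C; (1,4):dx=+1,dy=-3->D; (1,5):dx=+9,dy=+12->C
  (1,6):dx=+7,dy=+8->C; (1,7):dx=+6,dy=+9->C; (1,8):dx=+4,dy=+5->C; (2,3):dx=+3,dy=+2->C
  (2,4):dx=+2,dy=-4->D; (2,5):dx=+10,dy=+11->C; (2,6):dx=+8,dy=+7->C; (2,7):dx=+7,dy=+8->C
  (2,8):dx=+5,dy=+4->C; (3,4):dx=-1,dy=-6->C; (3,5):dx=+7,dy=+9->C; (3,6):dx=+5,dy=+5->C
  (3,7):dx=+4,dy=+6->C; (3,8):dx=+2,dy=+2->C; (4,5):dx=+8,dy=+15->C; (4,6):dx=+6,dy=+11->C
  (4,7):dx=+5,dy=+12->C; (4,8):dx=+3,dy=+8->C; (5,6):dx=-2,dy=-4->C; (5,7):dx=-3,dy=-3->C
  (5,8):dx=-5,dy=-7->C; (6,7):dx=-1,dy=+1->D; (6,8):dx=-3,dy=-3->C; (7,8):dx=-2,dy=-4->C
Step 2: C = 24, D = 4, total pairs = 28.
Step 3: tau = (C - D)/(n(n-1)/2) = (24 - 4)/28 = 0.714286.
Step 4: Exact two-sided p-value (enumerate n! = 40320 permutations of y under H0): p = 0.014137.
Step 5: alpha = 0.05. reject H0.

tau_b = 0.7143 (C=24, D=4), p = 0.014137, reject H0.


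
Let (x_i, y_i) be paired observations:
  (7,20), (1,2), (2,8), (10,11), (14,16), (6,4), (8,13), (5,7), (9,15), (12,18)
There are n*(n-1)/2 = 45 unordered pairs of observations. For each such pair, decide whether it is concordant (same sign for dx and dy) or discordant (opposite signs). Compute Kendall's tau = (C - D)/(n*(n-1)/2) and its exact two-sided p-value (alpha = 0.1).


Step 1: Enumerate the 45 unordered pairs (i,j) with i<j and classify each by sign(x_j-x_i) * sign(y_j-y_i).
  (1,2):dx=-6,dy=-18->C; (1,3):dx=-5,dy=-12->C; (1,4):dx=+3,dy=-9->D; (1,5):dx=+7,dy=-4->D
  (1,6):dx=-1,dy=-16->C; (1,7):dx=+1,dy=-7->D; (1,8):dx=-2,dy=-13->C; (1,9):dx=+2,dy=-5->D
  (1,10):dx=+5,dy=-2->D; (2,3):dx=+1,dy=+6->C; (2,4):dx=+9,dy=+9->C; (2,5):dx=+13,dy=+14->C
  (2,6):dx=+5,dy=+2->C; (2,7):dx=+7,dy=+11->C; (2,8):dx=+4,dy=+5->C; (2,9):dx=+8,dy=+13->C
  (2,10):dx=+11,dy=+16->C; (3,4):dx=+8,dy=+3->C; (3,5):dx=+12,dy=+8->C; (3,6):dx=+4,dy=-4->D
  (3,7):dx=+6,dy=+5->C; (3,8):dx=+3,dy=-1->D; (3,9):dx=+7,dy=+7->C; (3,10):dx=+10,dy=+10->C
  (4,5):dx=+4,dy=+5->C; (4,6):dx=-4,dy=-7->C; (4,7):dx=-2,dy=+2->D; (4,8):dx=-5,dy=-4->C
  (4,9):dx=-1,dy=+4->D; (4,10):dx=+2,dy=+7->C; (5,6):dx=-8,dy=-12->C; (5,7):dx=-6,dy=-3->C
  (5,8):dx=-9,dy=-9->C; (5,9):dx=-5,dy=-1->C; (5,10):dx=-2,dy=+2->D; (6,7):dx=+2,dy=+9->C
  (6,8):dx=-1,dy=+3->D; (6,9):dx=+3,dy=+11->C; (6,10):dx=+6,dy=+14->C; (7,8):dx=-3,dy=-6->C
  (7,9):dx=+1,dy=+2->C; (7,10):dx=+4,dy=+5->C; (8,9):dx=+4,dy=+8->C; (8,10):dx=+7,dy=+11->C
  (9,10):dx=+3,dy=+3->C
Step 2: C = 34, D = 11, total pairs = 45.
Step 3: tau = (C - D)/(n(n-1)/2) = (34 - 11)/45 = 0.511111.
Step 4: Exact two-sided p-value (enumerate n! = 3628800 permutations of y under H0): p = 0.046623.
Step 5: alpha = 0.1. reject H0.

tau_b = 0.5111 (C=34, D=11), p = 0.046623, reject H0.


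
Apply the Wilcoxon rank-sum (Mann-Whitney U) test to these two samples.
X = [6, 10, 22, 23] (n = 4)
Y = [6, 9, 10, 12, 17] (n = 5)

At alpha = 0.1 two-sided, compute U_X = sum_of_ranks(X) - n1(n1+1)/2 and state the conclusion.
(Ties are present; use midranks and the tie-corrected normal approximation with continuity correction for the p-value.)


Step 1: Combine and sort all 9 observations; assign midranks.
sorted (value, group): (6,X), (6,Y), (9,Y), (10,X), (10,Y), (12,Y), (17,Y), (22,X), (23,X)
ranks: 6->1.5, 6->1.5, 9->3, 10->4.5, 10->4.5, 12->6, 17->7, 22->8, 23->9
Step 2: Rank sum for X: R1 = 1.5 + 4.5 + 8 + 9 = 23.
Step 3: U_X = R1 - n1(n1+1)/2 = 23 - 4*5/2 = 23 - 10 = 13.
       U_Y = n1*n2 - U_X = 20 - 13 = 7.
Step 4: Ties are present, so use the tie-corrected normal approximation (with continuity correction) for the p-value.
Step 5: p-value = 0.536878; compare to alpha = 0.1. fail to reject H0.

U_X = 13, p = 0.536878, fail to reject H0 at alpha = 0.1.


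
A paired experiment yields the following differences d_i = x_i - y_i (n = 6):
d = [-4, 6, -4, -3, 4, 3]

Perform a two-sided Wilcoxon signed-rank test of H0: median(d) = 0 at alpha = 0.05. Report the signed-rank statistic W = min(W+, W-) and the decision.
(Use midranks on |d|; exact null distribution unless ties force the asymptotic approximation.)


Step 1: Drop any zero differences (none here) and take |d_i|.
|d| = [4, 6, 4, 3, 4, 3]
Step 2: Midrank |d_i| (ties get averaged ranks).
ranks: |4|->4, |6|->6, |4|->4, |3|->1.5, |4|->4, |3|->1.5
Step 3: Attach original signs; sum ranks with positive sign and with negative sign.
W+ = 6 + 4 + 1.5 = 11.5
W- = 4 + 4 + 1.5 = 9.5
(Check: W+ + W- = 21 should equal n(n+1)/2 = 21.)
Step 4: Test statistic W = min(W+, W-) = 9.5.
Step 5: Ties in |d|, so use the tie-corrected normal approximation.
        E[W] = n(n+1)/4 = 6*7/4 = 10.5.
        Tie groups: |d|=3 (t=2), |d|=4 (t=3); sum(t^3 - t) = 30.
        Var[W] = n(n+1)(2n+1)/24 - sum(t^3-t)/48 = 546/24 - 30/48 = 22.125.
        z = (W - E[W]) / sqrt(Var[W]) = (9.5 - 10.5) / 4.7037 = -0.2126.
        Two-sided p = 2*Phi(z) = 0.831641.
Step 6: alpha = 0.05. fail to reject H0.

W+ = 11.5, W- = 9.5, W = min = 9.5, p = 0.831641, fail to reject H0.


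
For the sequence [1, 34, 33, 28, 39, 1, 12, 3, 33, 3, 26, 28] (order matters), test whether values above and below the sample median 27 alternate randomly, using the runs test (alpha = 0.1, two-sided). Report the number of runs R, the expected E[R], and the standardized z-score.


Step 1: Compute median = 27; label A = above, B = below.
Labels in order: BAAAABBBABBA  (n_A = 6, n_B = 6)
Step 2: Count runs R = 6.
Step 3: Under H0 (random ordering), E[R] = 2*n_A*n_B/(n_A+n_B) + 1 = 2*6*6/12 + 1 = 7.0000.
        Var[R] = 2*n_A*n_B*(2*n_A*n_B - n_A - n_B) / ((n_A+n_B)^2 * (n_A+n_B-1)) = 4320/1584 = 2.7273.
        SD[R] = 1.6514.
Step 4: Continuity-corrected z = (R + 0.5 - E[R]) / SD[R] = (6 + 0.5 - 7.0000) / 1.6514 = -0.3028.
Step 5: Two-sided p-value via normal approximation = 2*(1 - Phi(|z|)) = 0.762069.
Step 6: alpha = 0.1. fail to reject H0.

R = 6, z = -0.3028, p = 0.762069, fail to reject H0.


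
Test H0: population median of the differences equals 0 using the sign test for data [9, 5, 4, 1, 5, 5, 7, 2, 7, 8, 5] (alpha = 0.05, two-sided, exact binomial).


Step 1: Discard zero differences. Original n = 11; n_eff = number of nonzero differences = 11.
Nonzero differences (with sign): +9, +5, +4, +1, +5, +5, +7, +2, +7, +8, +5
Step 2: Count signs: positive = 11, negative = 0.
Step 3: Under H0: P(positive) = 0.5, so the number of positives S ~ Bin(11, 0.5).
Step 4: Two-sided exact p-value = sum of Bin(11,0.5) probabilities at or below the observed probability = 0.000977.
Step 5: alpha = 0.05. reject H0.

n_eff = 11, pos = 11, neg = 0, p = 0.000977, reject H0.


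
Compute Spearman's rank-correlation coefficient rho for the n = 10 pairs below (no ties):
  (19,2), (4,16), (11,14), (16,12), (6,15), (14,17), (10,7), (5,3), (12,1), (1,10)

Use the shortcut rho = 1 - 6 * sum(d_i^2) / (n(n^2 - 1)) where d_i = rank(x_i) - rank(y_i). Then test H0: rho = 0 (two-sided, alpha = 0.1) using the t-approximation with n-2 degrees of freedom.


Step 1: Rank x and y separately (midranks; no ties here).
rank(x): 19->10, 4->2, 11->6, 16->9, 6->4, 14->8, 10->5, 5->3, 12->7, 1->1
rank(y): 2->2, 16->9, 14->7, 12->6, 15->8, 17->10, 7->4, 3->3, 1->1, 10->5
Step 2: d_i = R_x(i) - R_y(i); compute d_i^2.
  (10-2)^2=64, (2-9)^2=49, (6-7)^2=1, (9-6)^2=9, (4-8)^2=16, (8-10)^2=4, (5-4)^2=1, (3-3)^2=0, (7-1)^2=36, (1-5)^2=16
sum(d^2) = 196.
Step 3: rho = 1 - 6*196 / (10*(10^2 - 1)) = 1 - 1176/990 = -0.187879.
Step 4: Under H0, t = rho * sqrt((n-2)/(1-rho^2)) = -0.5410 ~ t(8).
Step 5: Two-sided p-value from the t-distribution with 8 df = 0.603218.
Step 6: alpha = 0.1. fail to reject H0.

rho = -0.1879, p = 0.603218, fail to reject H0 at alpha = 0.1.


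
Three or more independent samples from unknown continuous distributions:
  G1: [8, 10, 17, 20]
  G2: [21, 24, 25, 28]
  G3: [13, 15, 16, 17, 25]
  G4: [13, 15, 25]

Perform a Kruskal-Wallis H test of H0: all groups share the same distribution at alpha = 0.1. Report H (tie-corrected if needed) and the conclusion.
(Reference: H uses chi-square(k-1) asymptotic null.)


Step 1: Combine all N = 16 observations and assign midranks.
sorted (value, group, rank): (8,G1,1), (10,G1,2), (13,G3,3.5), (13,G4,3.5), (15,G3,5.5), (15,G4,5.5), (16,G3,7), (17,G1,8.5), (17,G3,8.5), (20,G1,10), (21,G2,11), (24,G2,12), (25,G2,14), (25,G3,14), (25,G4,14), (28,G2,16)
Step 2: Sum ranks within each group.
R_1 = 21.5 (n_1 = 4)
R_2 = 53 (n_2 = 4)
R_3 = 38.5 (n_3 = 5)
R_4 = 23 (n_4 = 3)
Step 3: H = 12/(N(N+1)) * sum(R_i^2/n_i) - 3(N+1)
     = 12/(16*17) * (21.5^2/4 + 53^2/4 + 38.5^2/5 + 23^2/3) - 3*17
     = 0.044118 * 1290.6 - 51
     = 5.938051.
Step 4: Ties present; correction factor C = 1 - 42/(16^3 - 16) = 0.989706. Corrected H = 5.938051 / 0.989706 = 5.999814.
Step 5: Under H0, H ~ chi^2(3); p-value = 0.111619.
Step 6: alpha = 0.1. fail to reject H0.

H = 5.9998, df = 3, p = 0.111619, fail to reject H0.


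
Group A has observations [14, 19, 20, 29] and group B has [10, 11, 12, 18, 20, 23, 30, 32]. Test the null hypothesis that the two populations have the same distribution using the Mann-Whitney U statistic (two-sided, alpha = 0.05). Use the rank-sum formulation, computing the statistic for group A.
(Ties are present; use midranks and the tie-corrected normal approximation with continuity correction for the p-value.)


Step 1: Combine and sort all 12 observations; assign midranks.
sorted (value, group): (10,Y), (11,Y), (12,Y), (14,X), (18,Y), (19,X), (20,X), (20,Y), (23,Y), (29,X), (30,Y), (32,Y)
ranks: 10->1, 11->2, 12->3, 14->4, 18->5, 19->6, 20->7.5, 20->7.5, 23->9, 29->10, 30->11, 32->12
Step 2: Rank sum for X: R1 = 4 + 6 + 7.5 + 10 = 27.5.
Step 3: U_X = R1 - n1(n1+1)/2 = 27.5 - 4*5/2 = 27.5 - 10 = 17.5.
       U_Y = n1*n2 - U_X = 32 - 17.5 = 14.5.
Step 4: Ties are present, so use the tie-corrected normal approximation (with continuity correction) for the p-value.
Step 5: p-value = 0.864901; compare to alpha = 0.05. fail to reject H0.

U_X = 17.5, p = 0.864901, fail to reject H0 at alpha = 0.05.


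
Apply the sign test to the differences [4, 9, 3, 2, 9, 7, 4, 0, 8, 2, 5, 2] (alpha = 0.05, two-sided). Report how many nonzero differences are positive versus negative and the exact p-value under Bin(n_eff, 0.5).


Step 1: Discard zero differences. Original n = 12; n_eff = number of nonzero differences = 11.
Nonzero differences (with sign): +4, +9, +3, +2, +9, +7, +4, +8, +2, +5, +2
Step 2: Count signs: positive = 11, negative = 0.
Step 3: Under H0: P(positive) = 0.5, so the number of positives S ~ Bin(11, 0.5).
Step 4: Two-sided exact p-value = sum of Bin(11,0.5) probabilities at or below the observed probability = 0.000977.
Step 5: alpha = 0.05. reject H0.

n_eff = 11, pos = 11, neg = 0, p = 0.000977, reject H0.


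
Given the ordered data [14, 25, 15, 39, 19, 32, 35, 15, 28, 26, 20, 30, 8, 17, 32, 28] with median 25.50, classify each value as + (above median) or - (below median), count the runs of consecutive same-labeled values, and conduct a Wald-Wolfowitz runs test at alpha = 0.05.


Step 1: Compute median = 25.50; label A = above, B = below.
Labels in order: BBBABAABAABABBAA  (n_A = 8, n_B = 8)
Step 2: Count runs R = 10.
Step 3: Under H0 (random ordering), E[R] = 2*n_A*n_B/(n_A+n_B) + 1 = 2*8*8/16 + 1 = 9.0000.
        Var[R] = 2*n_A*n_B*(2*n_A*n_B - n_A - n_B) / ((n_A+n_B)^2 * (n_A+n_B-1)) = 14336/3840 = 3.7333.
        SD[R] = 1.9322.
Step 4: Continuity-corrected z = (R - 0.5 - E[R]) / SD[R] = (10 - 0.5 - 9.0000) / 1.9322 = 0.2588.
Step 5: Two-sided p-value via normal approximation = 2*(1 - Phi(|z|)) = 0.795809.
Step 6: alpha = 0.05. fail to reject H0.

R = 10, z = 0.2588, p = 0.795809, fail to reject H0.


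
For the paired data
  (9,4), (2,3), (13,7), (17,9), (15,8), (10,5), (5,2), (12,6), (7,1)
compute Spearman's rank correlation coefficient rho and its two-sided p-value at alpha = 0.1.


Step 1: Rank x and y separately (midranks; no ties here).
rank(x): 9->4, 2->1, 13->7, 17->9, 15->8, 10->5, 5->2, 12->6, 7->3
rank(y): 4->4, 3->3, 7->7, 9->9, 8->8, 5->5, 2->2, 6->6, 1->1
Step 2: d_i = R_x(i) - R_y(i); compute d_i^2.
  (4-4)^2=0, (1-3)^2=4, (7-7)^2=0, (9-9)^2=0, (8-8)^2=0, (5-5)^2=0, (2-2)^2=0, (6-6)^2=0, (3-1)^2=4
sum(d^2) = 8.
Step 3: rho = 1 - 6*8 / (9*(9^2 - 1)) = 1 - 48/720 = 0.933333.
Step 4: Under H0, t = rho * sqrt((n-2)/(1-rho^2)) = 6.8783 ~ t(7).
Step 5: Two-sided p-value from the t-distribution with 7 df = 0.000236.
Step 6: alpha = 0.1. reject H0.

rho = 0.9333, p = 0.000236, reject H0 at alpha = 0.1.


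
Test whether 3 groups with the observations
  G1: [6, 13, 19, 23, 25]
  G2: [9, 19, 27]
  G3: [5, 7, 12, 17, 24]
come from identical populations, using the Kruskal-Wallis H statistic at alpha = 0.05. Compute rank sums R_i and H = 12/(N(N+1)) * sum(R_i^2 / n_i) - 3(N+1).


Step 1: Combine all N = 13 observations and assign midranks.
sorted (value, group, rank): (5,G3,1), (6,G1,2), (7,G3,3), (9,G2,4), (12,G3,5), (13,G1,6), (17,G3,7), (19,G1,8.5), (19,G2,8.5), (23,G1,10), (24,G3,11), (25,G1,12), (27,G2,13)
Step 2: Sum ranks within each group.
R_1 = 38.5 (n_1 = 5)
R_2 = 25.5 (n_2 = 3)
R_3 = 27 (n_3 = 5)
Step 3: H = 12/(N(N+1)) * sum(R_i^2/n_i) - 3(N+1)
     = 12/(13*14) * (38.5^2/5 + 25.5^2/3 + 27^2/5) - 3*14
     = 0.065934 * 659 - 42
     = 1.450549.
Step 4: Ties present; correction factor C = 1 - 6/(13^3 - 13) = 0.997253. Corrected H = 1.450549 / 0.997253 = 1.454545.
Step 5: Under H0, H ~ chi^2(2); p-value = 0.483225.
Step 6: alpha = 0.05. fail to reject H0.

H = 1.4545, df = 2, p = 0.483225, fail to reject H0.


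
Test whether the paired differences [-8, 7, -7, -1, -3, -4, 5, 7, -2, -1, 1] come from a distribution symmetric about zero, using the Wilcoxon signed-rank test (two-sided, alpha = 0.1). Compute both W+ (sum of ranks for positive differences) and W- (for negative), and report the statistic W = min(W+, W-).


Step 1: Drop any zero differences (none here) and take |d_i|.
|d| = [8, 7, 7, 1, 3, 4, 5, 7, 2, 1, 1]
Step 2: Midrank |d_i| (ties get averaged ranks).
ranks: |8|->11, |7|->9, |7|->9, |1|->2, |3|->5, |4|->6, |5|->7, |7|->9, |2|->4, |1|->2, |1|->2
Step 3: Attach original signs; sum ranks with positive sign and with negative sign.
W+ = 9 + 7 + 9 + 2 = 27
W- = 11 + 9 + 2 + 5 + 6 + 4 + 2 = 39
(Check: W+ + W- = 66 should equal n(n+1)/2 = 66.)
Step 4: Test statistic W = min(W+, W-) = 27.
Step 5: Ties in |d|, so use the tie-corrected normal approximation.
        E[W] = n(n+1)/4 = 11*12/4 = 33.
        Tie groups: |d|=1 (t=3), |d|=7 (t=3); sum(t^3 - t) = 48.
        Var[W] = n(n+1)(2n+1)/24 - sum(t^3-t)/48 = 3036/24 - 48/48 = 125.5.
        z = (W - E[W]) / sqrt(Var[W]) = (27 - 33) / 11.2027 = -0.5356.
        Two-sided p = 2*Phi(z) = 0.592245.
Step 6: alpha = 0.1. fail to reject H0.

W+ = 27, W- = 39, W = min = 27, p = 0.592245, fail to reject H0.


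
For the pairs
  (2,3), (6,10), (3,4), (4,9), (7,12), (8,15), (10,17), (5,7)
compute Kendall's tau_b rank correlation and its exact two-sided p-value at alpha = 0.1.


Step 1: Enumerate the 28 unordered pairs (i,j) with i<j and classify each by sign(x_j-x_i) * sign(y_j-y_i).
  (1,2):dx=+4,dy=+7->C; (1,3):dx=+1,dy=+1->C; (1,4):dx=+2,dy=+6->C; (1,5):dx=+5,dy=+9->C
  (1,6):dx=+6,dy=+12->C; (1,7):dx=+8,dy=+14->C; (1,8):dx=+3,dy=+4->C; (2,3):dx=-3,dy=-6->C
  (2,4):dx=-2,dy=-1->C; (2,5):dx=+1,dy=+2->C; (2,6):dx=+2,dy=+5->C; (2,7):dx=+4,dy=+7->C
  (2,8):dx=-1,dy=-3->C; (3,4):dx=+1,dy=+5->C; (3,5):dx=+4,dy=+8->C; (3,6):dx=+5,dy=+11->C
  (3,7):dx=+7,dy=+13->C; (3,8):dx=+2,dy=+3->C; (4,5):dx=+3,dy=+3->C; (4,6):dx=+4,dy=+6->C
  (4,7):dx=+6,dy=+8->C; (4,8):dx=+1,dy=-2->D; (5,6):dx=+1,dy=+3->C; (5,7):dx=+3,dy=+5->C
  (5,8):dx=-2,dy=-5->C; (6,7):dx=+2,dy=+2->C; (6,8):dx=-3,dy=-8->C; (7,8):dx=-5,dy=-10->C
Step 2: C = 27, D = 1, total pairs = 28.
Step 3: tau = (C - D)/(n(n-1)/2) = (27 - 1)/28 = 0.928571.
Step 4: Exact two-sided p-value (enumerate n! = 40320 permutations of y under H0): p = 0.000397.
Step 5: alpha = 0.1. reject H0.

tau_b = 0.9286 (C=27, D=1), p = 0.000397, reject H0.


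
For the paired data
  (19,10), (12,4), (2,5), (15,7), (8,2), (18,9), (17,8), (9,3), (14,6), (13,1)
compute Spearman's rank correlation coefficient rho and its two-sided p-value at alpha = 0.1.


Step 1: Rank x and y separately (midranks; no ties here).
rank(x): 19->10, 12->4, 2->1, 15->7, 8->2, 18->9, 17->8, 9->3, 14->6, 13->5
rank(y): 10->10, 4->4, 5->5, 7->7, 2->2, 9->9, 8->8, 3->3, 6->6, 1->1
Step 2: d_i = R_x(i) - R_y(i); compute d_i^2.
  (10-10)^2=0, (4-4)^2=0, (1-5)^2=16, (7-7)^2=0, (2-2)^2=0, (9-9)^2=0, (8-8)^2=0, (3-3)^2=0, (6-6)^2=0, (5-1)^2=16
sum(d^2) = 32.
Step 3: rho = 1 - 6*32 / (10*(10^2 - 1)) = 1 - 192/990 = 0.806061.
Step 4: Under H0, t = rho * sqrt((n-2)/(1-rho^2)) = 3.8522 ~ t(8).
Step 5: Two-sided p-value from the t-distribution with 8 df = 0.004862.
Step 6: alpha = 0.1. reject H0.

rho = 0.8061, p = 0.004862, reject H0 at alpha = 0.1.


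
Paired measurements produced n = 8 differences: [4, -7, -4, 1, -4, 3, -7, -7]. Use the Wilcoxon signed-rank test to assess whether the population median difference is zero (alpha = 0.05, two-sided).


Step 1: Drop any zero differences (none here) and take |d_i|.
|d| = [4, 7, 4, 1, 4, 3, 7, 7]
Step 2: Midrank |d_i| (ties get averaged ranks).
ranks: |4|->4, |7|->7, |4|->4, |1|->1, |4|->4, |3|->2, |7|->7, |7|->7
Step 3: Attach original signs; sum ranks with positive sign and with negative sign.
W+ = 4 + 1 + 2 = 7
W- = 7 + 4 + 4 + 7 + 7 = 29
(Check: W+ + W- = 36 should equal n(n+1)/2 = 36.)
Step 4: Test statistic W = min(W+, W-) = 7.
Step 5: Ties in |d|, so use the tie-corrected normal approximation.
        E[W] = n(n+1)/4 = 8*9/4 = 18.
        Tie groups: |d|=4 (t=3), |d|=7 (t=3); sum(t^3 - t) = 48.
        Var[W] = n(n+1)(2n+1)/24 - sum(t^3-t)/48 = 1224/24 - 48/48 = 50.
        z = (W - E[W]) / sqrt(Var[W]) = (7 - 18) / 7.0711 = -1.5556.
        Two-sided p = 2*Phi(z) = 0.119795.
Step 6: alpha = 0.05. fail to reject H0.

W+ = 7, W- = 29, W = min = 7, p = 0.119795, fail to reject H0.


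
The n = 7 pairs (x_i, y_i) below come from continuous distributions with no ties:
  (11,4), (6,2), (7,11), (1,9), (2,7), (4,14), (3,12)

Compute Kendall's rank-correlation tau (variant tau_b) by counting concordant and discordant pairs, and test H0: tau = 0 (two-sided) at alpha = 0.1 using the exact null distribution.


Step 1: Enumerate the 21 unordered pairs (i,j) with i<j and classify each by sign(x_j-x_i) * sign(y_j-y_i).
  (1,2):dx=-5,dy=-2->C; (1,3):dx=-4,dy=+7->D; (1,4):dx=-10,dy=+5->D; (1,5):dx=-9,dy=+3->D
  (1,6):dx=-7,dy=+10->D; (1,7):dx=-8,dy=+8->D; (2,3):dx=+1,dy=+9->C; (2,4):dx=-5,dy=+7->D
  (2,5):dx=-4,dy=+5->D; (2,6):dx=-2,dy=+12->D; (2,7):dx=-3,dy=+10->D; (3,4):dx=-6,dy=-2->C
  (3,5):dx=-5,dy=-4->C; (3,6):dx=-3,dy=+3->D; (3,7):dx=-4,dy=+1->D; (4,5):dx=+1,dy=-2->D
  (4,6):dx=+3,dy=+5->C; (4,7):dx=+2,dy=+3->C; (5,6):dx=+2,dy=+7->C; (5,7):dx=+1,dy=+5->C
  (6,7):dx=-1,dy=-2->C
Step 2: C = 9, D = 12, total pairs = 21.
Step 3: tau = (C - D)/(n(n-1)/2) = (9 - 12)/21 = -0.142857.
Step 4: Exact two-sided p-value (enumerate n! = 5040 permutations of y under H0): p = 0.772619.
Step 5: alpha = 0.1. fail to reject H0.

tau_b = -0.1429 (C=9, D=12), p = 0.772619, fail to reject H0.


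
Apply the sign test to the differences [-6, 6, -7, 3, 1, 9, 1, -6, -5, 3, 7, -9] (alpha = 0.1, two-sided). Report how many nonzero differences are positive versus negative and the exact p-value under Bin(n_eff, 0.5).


Step 1: Discard zero differences. Original n = 12; n_eff = number of nonzero differences = 12.
Nonzero differences (with sign): -6, +6, -7, +3, +1, +9, +1, -6, -5, +3, +7, -9
Step 2: Count signs: positive = 7, negative = 5.
Step 3: Under H0: P(positive) = 0.5, so the number of positives S ~ Bin(12, 0.5).
Step 4: Two-sided exact p-value = sum of Bin(12,0.5) probabilities at or below the observed probability = 0.774414.
Step 5: alpha = 0.1. fail to reject H0.

n_eff = 12, pos = 7, neg = 5, p = 0.774414, fail to reject H0.


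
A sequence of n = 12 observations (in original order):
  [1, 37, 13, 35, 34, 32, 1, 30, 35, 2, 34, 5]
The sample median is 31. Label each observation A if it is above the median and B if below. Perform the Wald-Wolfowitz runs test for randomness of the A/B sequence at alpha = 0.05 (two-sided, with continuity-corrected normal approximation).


Step 1: Compute median = 31; label A = above, B = below.
Labels in order: BABAAABBABAB  (n_A = 6, n_B = 6)
Step 2: Count runs R = 9.
Step 3: Under H0 (random ordering), E[R] = 2*n_A*n_B/(n_A+n_B) + 1 = 2*6*6/12 + 1 = 7.0000.
        Var[R] = 2*n_A*n_B*(2*n_A*n_B - n_A - n_B) / ((n_A+n_B)^2 * (n_A+n_B-1)) = 4320/1584 = 2.7273.
        SD[R] = 1.6514.
Step 4: Continuity-corrected z = (R - 0.5 - E[R]) / SD[R] = (9 - 0.5 - 7.0000) / 1.6514 = 0.9083.
Step 5: Two-sided p-value via normal approximation = 2*(1 - Phi(|z|)) = 0.363722.
Step 6: alpha = 0.05. fail to reject H0.

R = 9, z = 0.9083, p = 0.363722, fail to reject H0.


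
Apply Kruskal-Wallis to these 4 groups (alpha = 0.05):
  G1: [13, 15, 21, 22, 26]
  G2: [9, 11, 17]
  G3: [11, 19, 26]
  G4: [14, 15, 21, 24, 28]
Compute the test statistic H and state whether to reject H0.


Step 1: Combine all N = 16 observations and assign midranks.
sorted (value, group, rank): (9,G2,1), (11,G2,2.5), (11,G3,2.5), (13,G1,4), (14,G4,5), (15,G1,6.5), (15,G4,6.5), (17,G2,8), (19,G3,9), (21,G1,10.5), (21,G4,10.5), (22,G1,12), (24,G4,13), (26,G1,14.5), (26,G3,14.5), (28,G4,16)
Step 2: Sum ranks within each group.
R_1 = 47.5 (n_1 = 5)
R_2 = 11.5 (n_2 = 3)
R_3 = 26 (n_3 = 3)
R_4 = 51 (n_4 = 5)
Step 3: H = 12/(N(N+1)) * sum(R_i^2/n_i) - 3(N+1)
     = 12/(16*17) * (47.5^2/5 + 11.5^2/3 + 26^2/3 + 51^2/5) - 3*17
     = 0.044118 * 1240.87 - 51
     = 3.744118.
Step 4: Ties present; correction factor C = 1 - 24/(16^3 - 16) = 0.994118. Corrected H = 3.744118 / 0.994118 = 3.766272.
Step 5: Under H0, H ~ chi^2(3); p-value = 0.287834.
Step 6: alpha = 0.05. fail to reject H0.

H = 3.7663, df = 3, p = 0.287834, fail to reject H0.


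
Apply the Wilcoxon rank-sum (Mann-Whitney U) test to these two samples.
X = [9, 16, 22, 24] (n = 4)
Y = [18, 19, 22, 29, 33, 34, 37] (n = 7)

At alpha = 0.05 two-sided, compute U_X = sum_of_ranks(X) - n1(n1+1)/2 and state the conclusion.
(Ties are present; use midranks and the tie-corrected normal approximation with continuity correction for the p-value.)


Step 1: Combine and sort all 11 observations; assign midranks.
sorted (value, group): (9,X), (16,X), (18,Y), (19,Y), (22,X), (22,Y), (24,X), (29,Y), (33,Y), (34,Y), (37,Y)
ranks: 9->1, 16->2, 18->3, 19->4, 22->5.5, 22->5.5, 24->7, 29->8, 33->9, 34->10, 37->11
Step 2: Rank sum for X: R1 = 1 + 2 + 5.5 + 7 = 15.5.
Step 3: U_X = R1 - n1(n1+1)/2 = 15.5 - 4*5/2 = 15.5 - 10 = 5.5.
       U_Y = n1*n2 - U_X = 28 - 5.5 = 22.5.
Step 4: Ties are present, so use the tie-corrected normal approximation (with continuity correction) for the p-value.
Step 5: p-value = 0.129695; compare to alpha = 0.05. fail to reject H0.

U_X = 5.5, p = 0.129695, fail to reject H0 at alpha = 0.05.


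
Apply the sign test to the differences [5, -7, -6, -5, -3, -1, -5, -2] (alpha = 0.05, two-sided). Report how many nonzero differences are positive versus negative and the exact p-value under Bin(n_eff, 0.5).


Step 1: Discard zero differences. Original n = 8; n_eff = number of nonzero differences = 8.
Nonzero differences (with sign): +5, -7, -6, -5, -3, -1, -5, -2
Step 2: Count signs: positive = 1, negative = 7.
Step 3: Under H0: P(positive) = 0.5, so the number of positives S ~ Bin(8, 0.5).
Step 4: Two-sided exact p-value = sum of Bin(8,0.5) probabilities at or below the observed probability = 0.070312.
Step 5: alpha = 0.05. fail to reject H0.

n_eff = 8, pos = 1, neg = 7, p = 0.070312, fail to reject H0.


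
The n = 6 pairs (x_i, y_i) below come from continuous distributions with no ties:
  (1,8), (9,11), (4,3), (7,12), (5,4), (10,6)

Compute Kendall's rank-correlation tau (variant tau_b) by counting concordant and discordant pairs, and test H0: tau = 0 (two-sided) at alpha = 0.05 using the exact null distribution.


Step 1: Enumerate the 15 unordered pairs (i,j) with i<j and classify each by sign(x_j-x_i) * sign(y_j-y_i).
  (1,2):dx=+8,dy=+3->C; (1,3):dx=+3,dy=-5->D; (1,4):dx=+6,dy=+4->C; (1,5):dx=+4,dy=-4->D
  (1,6):dx=+9,dy=-2->D; (2,3):dx=-5,dy=-8->C; (2,4):dx=-2,dy=+1->D; (2,5):dx=-4,dy=-7->C
  (2,6):dx=+1,dy=-5->D; (3,4):dx=+3,dy=+9->C; (3,5):dx=+1,dy=+1->C; (3,6):dx=+6,dy=+3->C
  (4,5):dx=-2,dy=-8->C; (4,6):dx=+3,dy=-6->D; (5,6):dx=+5,dy=+2->C
Step 2: C = 9, D = 6, total pairs = 15.
Step 3: tau = (C - D)/(n(n-1)/2) = (9 - 6)/15 = 0.200000.
Step 4: Exact two-sided p-value (enumerate n! = 720 permutations of y under H0): p = 0.719444.
Step 5: alpha = 0.05. fail to reject H0.

tau_b = 0.2000 (C=9, D=6), p = 0.719444, fail to reject H0.


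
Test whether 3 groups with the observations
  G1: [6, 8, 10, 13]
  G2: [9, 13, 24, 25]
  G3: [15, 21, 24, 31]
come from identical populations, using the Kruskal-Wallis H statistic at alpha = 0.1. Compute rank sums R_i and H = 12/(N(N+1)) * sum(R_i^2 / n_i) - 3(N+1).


Step 1: Combine all N = 12 observations and assign midranks.
sorted (value, group, rank): (6,G1,1), (8,G1,2), (9,G2,3), (10,G1,4), (13,G1,5.5), (13,G2,5.5), (15,G3,7), (21,G3,8), (24,G2,9.5), (24,G3,9.5), (25,G2,11), (31,G3,12)
Step 2: Sum ranks within each group.
R_1 = 12.5 (n_1 = 4)
R_2 = 29 (n_2 = 4)
R_3 = 36.5 (n_3 = 4)
Step 3: H = 12/(N(N+1)) * sum(R_i^2/n_i) - 3(N+1)
     = 12/(12*13) * (12.5^2/4 + 29^2/4 + 36.5^2/4) - 3*13
     = 0.076923 * 582.375 - 39
     = 5.798077.
Step 4: Ties present; correction factor C = 1 - 12/(12^3 - 12) = 0.993007. Corrected H = 5.798077 / 0.993007 = 5.838908.
Step 5: Under H0, H ~ chi^2(2); p-value = 0.053963.
Step 6: alpha = 0.1. reject H0.

H = 5.8389, df = 2, p = 0.053963, reject H0.


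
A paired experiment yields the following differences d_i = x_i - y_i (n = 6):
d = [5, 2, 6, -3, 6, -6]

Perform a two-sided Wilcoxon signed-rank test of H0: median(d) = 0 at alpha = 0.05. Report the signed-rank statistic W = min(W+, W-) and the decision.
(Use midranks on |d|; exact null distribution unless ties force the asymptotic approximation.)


Step 1: Drop any zero differences (none here) and take |d_i|.
|d| = [5, 2, 6, 3, 6, 6]
Step 2: Midrank |d_i| (ties get averaged ranks).
ranks: |5|->3, |2|->1, |6|->5, |3|->2, |6|->5, |6|->5
Step 3: Attach original signs; sum ranks with positive sign and with negative sign.
W+ = 3 + 1 + 5 + 5 = 14
W- = 2 + 5 = 7
(Check: W+ + W- = 21 should equal n(n+1)/2 = 21.)
Step 4: Test statistic W = min(W+, W-) = 7.
Step 5: Ties in |d|, so use the tie-corrected normal approximation.
        E[W] = n(n+1)/4 = 6*7/4 = 10.5.
        Tie groups: |d|=6 (t=3); sum(t^3 - t) = 24.
        Var[W] = n(n+1)(2n+1)/24 - sum(t^3-t)/48 = 546/24 - 24/48 = 22.25.
        z = (W - E[W]) / sqrt(Var[W]) = (7 - 10.5) / 4.7170 = -0.7420.
        Two-sided p = 2*Phi(z) = 0.458088.
Step 6: alpha = 0.05. fail to reject H0.

W+ = 14, W- = 7, W = min = 7, p = 0.458088, fail to reject H0.


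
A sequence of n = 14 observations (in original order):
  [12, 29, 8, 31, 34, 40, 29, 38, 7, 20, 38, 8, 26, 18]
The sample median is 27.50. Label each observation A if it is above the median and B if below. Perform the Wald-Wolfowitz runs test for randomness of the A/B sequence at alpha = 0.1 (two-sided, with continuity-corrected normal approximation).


Step 1: Compute median = 27.50; label A = above, B = below.
Labels in order: BABAAAAABBABBB  (n_A = 7, n_B = 7)
Step 2: Count runs R = 7.
Step 3: Under H0 (random ordering), E[R] = 2*n_A*n_B/(n_A+n_B) + 1 = 2*7*7/14 + 1 = 8.0000.
        Var[R] = 2*n_A*n_B*(2*n_A*n_B - n_A - n_B) / ((n_A+n_B)^2 * (n_A+n_B-1)) = 8232/2548 = 3.2308.
        SD[R] = 1.7974.
Step 4: Continuity-corrected z = (R + 0.5 - E[R]) / SD[R] = (7 + 0.5 - 8.0000) / 1.7974 = -0.2782.
Step 5: Two-sided p-value via normal approximation = 2*(1 - Phi(|z|)) = 0.780879.
Step 6: alpha = 0.1. fail to reject H0.

R = 7, z = -0.2782, p = 0.780879, fail to reject H0.


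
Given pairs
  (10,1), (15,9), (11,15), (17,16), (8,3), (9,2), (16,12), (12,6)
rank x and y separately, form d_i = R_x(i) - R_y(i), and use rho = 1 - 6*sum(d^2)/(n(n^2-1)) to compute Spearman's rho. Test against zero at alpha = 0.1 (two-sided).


Step 1: Rank x and y separately (midranks; no ties here).
rank(x): 10->3, 15->6, 11->4, 17->8, 8->1, 9->2, 16->7, 12->5
rank(y): 1->1, 9->5, 15->7, 16->8, 3->3, 2->2, 12->6, 6->4
Step 2: d_i = R_x(i) - R_y(i); compute d_i^2.
  (3-1)^2=4, (6-5)^2=1, (4-7)^2=9, (8-8)^2=0, (1-3)^2=4, (2-2)^2=0, (7-6)^2=1, (5-4)^2=1
sum(d^2) = 20.
Step 3: rho = 1 - 6*20 / (8*(8^2 - 1)) = 1 - 120/504 = 0.761905.
Step 4: Under H0, t = rho * sqrt((n-2)/(1-rho^2)) = 2.8814 ~ t(6).
Step 5: Two-sided p-value from the t-distribution with 6 df = 0.028005.
Step 6: alpha = 0.1. reject H0.

rho = 0.7619, p = 0.028005, reject H0 at alpha = 0.1.


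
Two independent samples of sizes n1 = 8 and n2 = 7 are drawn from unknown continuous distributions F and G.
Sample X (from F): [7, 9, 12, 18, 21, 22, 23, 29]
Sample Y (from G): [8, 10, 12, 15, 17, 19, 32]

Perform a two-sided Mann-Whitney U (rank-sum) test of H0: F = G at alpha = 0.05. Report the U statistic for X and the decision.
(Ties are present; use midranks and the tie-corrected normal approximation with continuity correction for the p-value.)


Step 1: Combine and sort all 15 observations; assign midranks.
sorted (value, group): (7,X), (8,Y), (9,X), (10,Y), (12,X), (12,Y), (15,Y), (17,Y), (18,X), (19,Y), (21,X), (22,X), (23,X), (29,X), (32,Y)
ranks: 7->1, 8->2, 9->3, 10->4, 12->5.5, 12->5.5, 15->7, 17->8, 18->9, 19->10, 21->11, 22->12, 23->13, 29->14, 32->15
Step 2: Rank sum for X: R1 = 1 + 3 + 5.5 + 9 + 11 + 12 + 13 + 14 = 68.5.
Step 3: U_X = R1 - n1(n1+1)/2 = 68.5 - 8*9/2 = 68.5 - 36 = 32.5.
       U_Y = n1*n2 - U_X = 56 - 32.5 = 23.5.
Step 4: Ties are present, so use the tie-corrected normal approximation (with continuity correction) for the p-value.
Step 5: p-value = 0.643132; compare to alpha = 0.05. fail to reject H0.

U_X = 32.5, p = 0.643132, fail to reject H0 at alpha = 0.05.
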